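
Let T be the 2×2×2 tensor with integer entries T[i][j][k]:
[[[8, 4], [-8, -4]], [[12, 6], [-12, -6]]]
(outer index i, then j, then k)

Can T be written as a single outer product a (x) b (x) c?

If T = a (x) b (x) c then every fibre of T is a multiple of the corresponding factor, so read the factors off the fibres through the nonzero entry T[0,0,0] = 8.
The mode-1 fibre T[:,0,0] = [8, 12] gives a = [2, 3] (primitive direction); the mode-2 fibre T[0,:,0] = [8, -8] gives b = [1, -1]; then c[k] = T[0,0,k] / (a[0]·b[0]) = [8, 4] / 2 = [4, 2].
Expanding [2, 3] (x) [1, -1] (x) [4, 2] reproduces all 8 entries of T, so T = [2, 3] (x) [1, -1] (x) [4, 2] and rank(T) ≤ 1.
Equivalently every frontal slice T[:,:,k] is c[k] times the rank-1 matrix [2, 3] (x) [1, -1]. So T has rank 1 (it is nonzero).

Yes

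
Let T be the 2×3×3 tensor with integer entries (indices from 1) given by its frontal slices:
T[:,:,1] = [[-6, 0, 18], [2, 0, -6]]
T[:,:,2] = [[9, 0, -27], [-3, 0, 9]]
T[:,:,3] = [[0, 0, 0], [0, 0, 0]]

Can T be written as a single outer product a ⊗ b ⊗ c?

The mode-1 fibre T[:,1,1] = [-6, 2] gives a = [3, -1] (primitive direction); the mode-2 fibre T[1,:,1] = [-6, 0, 18] gives b = [1, 0, -3]; then c[k] = T[1,1,k] / (a[1]·b[1]) = [-6, 9, 0] / 3 = [-2, 3, 0].
Expanding [3, -1] ⊗ [1, 0, -3] ⊗ [-2, 3, 0] reproduces all 18 entries of T, so T = [3, -1] ⊗ [1, 0, -3] ⊗ [-2, 3, 0] and rank(T) ≤ 1.
Equivalently every frontal slice T[:,:,k] is c[k] times the rank-1 matrix [3, -1] ⊗ [1, 0, -3]. So T has rank 1 (it is nonzero).

Yes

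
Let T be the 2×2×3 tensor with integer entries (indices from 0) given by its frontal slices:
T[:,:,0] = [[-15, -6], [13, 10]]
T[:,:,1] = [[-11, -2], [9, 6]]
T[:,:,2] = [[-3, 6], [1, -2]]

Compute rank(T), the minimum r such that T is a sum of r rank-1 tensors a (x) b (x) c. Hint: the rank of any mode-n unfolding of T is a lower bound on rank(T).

Lower bound: the mode-1 unfolding of T (rows indexed by i, columns by (j,k) = (0,0), (0,1), (0,2), (1,0), (1,1), (1,2)) is [[-15, -11, -3, -6, -2, 6], [13, 9, 1, 10, 6, -2]].
There the 2×2 minor on rows i ∈ {0, 1}, columns (j,k) ∈ {(0,0), (0,1)} is det [[-15, -11], [13, 9]] = 8 ≠ 0, so this unfolding has rank ≥ 2; CP rank is at least every unfolding rank, so rank(T) ≥ 2. (Flattening ranks never certify an upper bound on CP rank; for that we must actually write T with 2 rank-1 terms.)
Upper bound — finding two terms. Write S_k = T[:,:,k] for the frontal slices: S₀ = [[-15, -6], [13, 10]], S₁ = [[-11, -2], [9, 6]], S₂ = [[-3, 6], [1, -2]].
If T = a₁ (x) b₁ (x) c₁ + a₂ (x) b₂ (x) c₂ then each S_k = c₁[k]·a₁b₁ᵀ + c₂[k]·a₂b₂ᵀ. S₀ and S₁ are linearly independent, so a₁b₁ᵀ and a₂b₂ᵀ must span the same plane of matrices: they are the rank-1 matrices of the form x·S₀ + y·S₁.
det(x·S₀ + y·S₁) is −72·x² − 120·xy − 48·y² = (-24)·(3·x + 2·y)(x + y), vanishing at (x:y) = (2:-3) and (1:-1).
M₁ = 2·S₀ − 3·S₁ = [[3, -6], [-1, 2]] = [3, -1][1, -2]ᵀ and M₂ = S₀ − S₁ = [[-4, -4], [4, 4]] = (-4)·[1, -1][1, 1]ᵀ, so take a₁ = [3, -1], b₁ = [1, -2], a₂ = [1, -1], b₂ = [1, 1].
Each slice is an integer combination of E₁ = a₁b₁ᵀ and E₂ = a₂b₂ᵀ: S₀ = −E₁ − 12·E₂, S₁ = −E₁ − 8·E₂, S₂ = −E₁; reading off coefficients, c₁ = [-1, -1, -1] and c₂ = [-12, -8, 0].
Hence T = [3, -1] (x) [1, -2] (x) [-1, -1, -1] + [1, -1] (x) [1, 1] (x) [-12, -8, 0], so rank(T) ≤ 2.
These bounds meet, so rank(T) = 2.
Check entry T[1,0,1] = 9: (-1)·(1)·(-1) + (-1)·(1)·(-8) = 9.

2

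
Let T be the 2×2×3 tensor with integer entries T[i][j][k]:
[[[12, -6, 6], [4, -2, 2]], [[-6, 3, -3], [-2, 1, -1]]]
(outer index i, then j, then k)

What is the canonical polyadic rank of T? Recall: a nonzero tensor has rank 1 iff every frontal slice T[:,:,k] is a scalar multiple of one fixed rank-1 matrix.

Lower bound: T ≠ 0 (e.g. T[0,0,0] = 12), so rank(T) ≥ 1.
Upper bound: if T = a (x) b (x) c then every fibre of T is a multiple of the corresponding factor, so read the factors off the fibres through the nonzero entry T[0,0,0] = 12.
The mode-1 fibre T[:,0,0] = [12, -6] gives a = [2, -1] (primitive direction); the mode-2 fibre T[0,:,0] = [12, 4] gives b = [3, 1]; then c[k] = T[0,0,k] / (a[0]·b[0]) = [12, -6, 6] / 6 = [2, -1, 1].
Expanding [2, -1] (x) [3, 1] (x) [2, -1, 1] reproduces all 12 entries of T, so T = [2, -1] (x) [3, 1] (x) [2, -1, 1] and rank(T) ≤ 1.
These bounds meet, so rank(T) = 1.

1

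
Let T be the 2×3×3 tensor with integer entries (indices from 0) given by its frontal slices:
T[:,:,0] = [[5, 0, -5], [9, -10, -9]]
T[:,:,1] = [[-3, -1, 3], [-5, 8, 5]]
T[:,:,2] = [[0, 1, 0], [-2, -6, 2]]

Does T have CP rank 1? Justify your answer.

No

The mode-3 unfolding of T (rows indexed by k, columns by (i,j) = (0,0), (0,1), (0,2), (1,0), (1,1), (1,2)) is [[5, 0, -5, 9, -10, -9], [-3, -1, 3, -5, 8, 5], [0, 1, 0, -2, -6, 2]].
There the 3×3 minor on rows k ∈ {0, 1, 2}, columns (i,j) ∈ {(0,0), (0,1), (1,0)} is det [[5, 0, 9], [-3, -1, -5], [0, 1, -2]] = 8 ≠ 0, so this unfolding has rank ≥ 3; CP rank is at least every unfolding rank, so rank(T) ≥ 3.
In particular rank(T) ≥ 3 > 1, so T is not rank-1.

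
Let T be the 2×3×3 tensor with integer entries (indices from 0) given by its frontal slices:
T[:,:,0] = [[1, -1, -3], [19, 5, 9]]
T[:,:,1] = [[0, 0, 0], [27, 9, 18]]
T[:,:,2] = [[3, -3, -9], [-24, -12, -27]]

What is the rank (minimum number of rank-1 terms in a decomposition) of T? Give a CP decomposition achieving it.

rank(T) = 2

Lower bound: the mode-3 unfolding of T (rows indexed by k, columns by (i,j) = (0,0), (0,1), (0,2), (1,0), (1,1), (1,2)) is [[1, -1, -3, 19, 5, 9], [0, 0, 0, 27, 9, 18], [3, -3, -9, -24, -12, -27]].
There the 2×2 minor on rows k ∈ {0, 1}, columns (i,j) ∈ {(0,0), (1,0)} is det [[1, 19], [0, 27]] = 27 ≠ 0, so this unfolding has rank ≥ 2; CP rank is at least every unfolding rank, so rank(T) ≥ 2. (Flattening ranks never certify an upper bound on CP rank; for that we must actually write T with 2 rank-1 terms.)
Upper bound — finding two terms. Write S_k = T[:,:,k] for the frontal slices: S₀ = [[1, -1, -3], [19, 5, 9]], S₁ = [[0, 0, 0], [27, 9, 18]], S₂ = [[3, -3, -9], [-24, -12, -27]].
If T = a₁ (x) b₁ (x) c₁ + a₂ (x) b₂ (x) c₂ then each S_k = c₁[k]·a₁b₁ᵀ + c₂[k]·a₂b₂ᵀ. S₀ and S₁ are linearly independent, so a₁b₁ᵀ and a₂b₂ᵀ must span the same plane of matrices: they are the rank-1 matrices of the form x·S₀ + y·S₁.
The 2×2 minor of x·S₀ + y·S₁ on rows {0,1}, columns {0,1} is 24·x² + 36·xy = 12·(2·x + 3·y)(x), vanishing at (x:y) = (3:-2) and (0:1).
M₁ = 3·S₀ − 2·S₁ = [[3, -3, -9], [3, -3, -9]] = 3·(1, 1)(1, -1, -3)ᵀ and M₂ = S₁ = [[0, 0, 0], [27, 9, 18]] = 9·(0, 1)(3, 1, 2)ᵀ, so take a₁ = (1, 1), b₁ = (1, -1, -3), a₂ = (0, 1), b₂ = (3, 1, 2).
Each slice is an integer combination of E₁ = a₁b₁ᵀ and E₂ = a₂b₂ᵀ: S₀ = E₁ + 6·E₂, S₁ = 9·E₂, S₂ = 3·E₁ − 9·E₂; reading off coefficients, c₁ = (1, 0, 3) and c₂ = (6, 9, -9).
Hence T = (1, 1) (x) (1, -1, -3) (x) (1, 0, 3) + (0, 1) (x) (3, 1, 2) (x) (6, 9, -9), so rank(T) ≤ 2.
These bounds meet, so rank(T) = 2.
Check entry T[1,2,1] = 18: (1)·(-3)·(0) + (1)·(2)·(9) = 18.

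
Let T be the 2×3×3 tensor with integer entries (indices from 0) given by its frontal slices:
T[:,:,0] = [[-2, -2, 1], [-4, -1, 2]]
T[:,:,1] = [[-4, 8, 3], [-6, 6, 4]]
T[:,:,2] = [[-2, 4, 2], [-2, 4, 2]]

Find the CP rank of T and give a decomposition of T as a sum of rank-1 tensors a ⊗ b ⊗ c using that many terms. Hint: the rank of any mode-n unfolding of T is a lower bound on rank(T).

rank(T) = 3

Lower bound: the mode-2 unfolding of T (rows indexed by j, columns by (i,k) = (0,0), (0,1), (0,2), (1,0), (1,1), (1,2)) is [[-2, -4, -2, -4, -6, -2], [-2, 8, 4, -1, 6, 4], [1, 3, 2, 2, 4, 2]].
There the 3×3 minor on rows j ∈ {0, 1, 2}, columns (i,k) ∈ {(0,0), (0,1), (0,2)} is det [[-2, -4, -2], [-2, 8, 4], [1, 3, 2]] = -12 ≠ 0, so this unfolding has rank ≥ 3; CP rank is at least every unfolding rank, so rank(T) ≥ 3. (This is only a lower bound: in general the CP rank may exceed every unfolding rank, so we still need to exhibit 3 rank-1 terms summing to T.)
Upper bound: T is a sum of 3 rank-1 terms, T = [1, 1] ⊗ [1, -2, -1] ⊗ [0, -2, -2] + [1, 2] ⊗ [2, 0, -1] ⊗ [-1, -1, 0] + [2, 1] ⊗ [0, 1, 0] ⊗ [-1, 2, 0] (one valid choice — decompositions are not unique — normalised so each a, b is primitive with positive first nonzero entry; check it by expanding all entries), so rank(T) ≤ 3.
These bounds meet, so rank(T) = 3.
Check entry T[0,1,1] = 8: (1)·(-2)·(-2) + (1)·(0)·(-1) + (2)·(1)·(2) = 8.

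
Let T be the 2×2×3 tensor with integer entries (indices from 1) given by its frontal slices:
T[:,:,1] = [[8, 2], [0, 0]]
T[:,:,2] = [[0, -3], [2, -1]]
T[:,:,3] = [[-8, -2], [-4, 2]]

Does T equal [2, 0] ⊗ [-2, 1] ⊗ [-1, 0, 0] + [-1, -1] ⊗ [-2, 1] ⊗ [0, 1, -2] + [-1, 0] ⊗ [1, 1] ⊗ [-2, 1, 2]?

Reconstruct entry (1,1,1) from the claimed factors: Σₗ aₗ[1]bₗ[1]cₗ[1] = (2)·(-2)·(-1) + (-1)·(-2)·(0) + (-1)·(1)·(-2) = 6, but T[1,1,1] = 8. The claim is false.

No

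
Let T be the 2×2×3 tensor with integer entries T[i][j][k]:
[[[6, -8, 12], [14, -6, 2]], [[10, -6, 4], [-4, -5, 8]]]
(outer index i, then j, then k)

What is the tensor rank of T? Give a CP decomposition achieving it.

Lower bound: in the mode-3 unfolding of T (rows indexed by k, columns by (i,j)) the 3×3 minor on rows k ∈ {0, 1, 2}, columns (i,j) ∈ {(0,0), (0,1), (1,0)} is det [[6, 14, 10], [-8, -6, -6], [12, 2, 4]] = -72 ≠ 0, so that unfolding has rank ≥ 3 and hence rank(T) ≥ 3 (CP rank is at least every unfolding rank, though it can be larger).
Upper bound: T is a sum of 3 rank-1 terms, T = [1, -1] ⊗ [1, -2] ⊗ [-4, 0, 2] + [1, 1] ⊗ [1, 1] ⊗ [2, -4, 2] + [2, 1] ⊗ [2, 1] ⊗ [2, -1, 2] (one valid choice — decompositions are not unique — normalised so each a, b is primitive with positive first nonzero entry; check it by expanding all entries), so rank(T) ≤ 3.
These bounds meet, so rank(T) = 3.

rank(T) = 3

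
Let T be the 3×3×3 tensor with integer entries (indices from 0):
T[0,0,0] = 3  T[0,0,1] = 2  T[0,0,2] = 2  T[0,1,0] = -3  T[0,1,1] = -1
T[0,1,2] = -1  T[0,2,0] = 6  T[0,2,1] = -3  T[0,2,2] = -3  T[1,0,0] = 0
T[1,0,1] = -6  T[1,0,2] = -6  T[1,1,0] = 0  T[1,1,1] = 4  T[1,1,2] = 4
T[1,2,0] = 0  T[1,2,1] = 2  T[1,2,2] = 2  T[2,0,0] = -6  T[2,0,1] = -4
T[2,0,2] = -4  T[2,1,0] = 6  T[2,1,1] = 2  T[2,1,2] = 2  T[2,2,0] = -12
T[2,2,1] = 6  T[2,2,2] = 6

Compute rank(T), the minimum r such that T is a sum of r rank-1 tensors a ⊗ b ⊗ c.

2

Lower bound: the mode-3 unfolding of T (rows indexed by k, columns by (i,j) = (0,0), (0,1), (0,2), (1,0), (1,1), (1,2), (2,0), (2,1), (2,2)) is [[3, -3, 6, 0, 0, 0, -6, 6, -12], [2, -1, -3, -6, 4, 2, -4, 2, 6], [2, -1, -3, -6, 4, 2, -4, 2, 6]].
There the 2×2 minor on rows k ∈ {0, 1}, columns (i,j) ∈ {(0,0), (0,1)} is det [[3, -3], [2, -1]] = 3 ≠ 0, so this unfolding has rank ≥ 2; CP rank is at least every unfolding rank, so rank(T) ≥ 2. (This is only a lower bound: in general the CP rank may exceed every unfolding rank, so we still need to exhibit 2 rank-1 terms summing to T.)
Upper bound — finding two terms. Write S_k = T[:,:,k] for the frontal slices: S₀ = [[3, -3, 6], [0, 0, 0], [-6, 6, -12]], S₁ = [[2, -1, -3], [-6, 4, 2], [-4, 2, 6]], S₂ = [[2, -1, -3], [-6, 4, 2], [-4, 2, 6]].
If T = a₁ ⊗ b₁ ⊗ c₁ + a₂ ⊗ b₂ ⊗ c₂ then each S_k = c₁[k]·a₁b₁ᵀ + c₂[k]·a₂b₂ᵀ. S₀ and S₁ are linearly independent, so a₁b₁ᵀ and a₂b₂ᵀ must span the same plane of matrices: they are the rank-1 matrices of the form x·S₀ + y·S₁.
The 2×2 minor of x·S₀ + y·S₁ on rows {0,1}, columns {0,1} is −6·xy + 2·y² = (-2)·(3·x − y)(y), vanishing at (x:y) = (1:3) and (1:0).
M₁ = S₀ + 3·S₁ = [[9, -6, -3], [-18, 12, 6], [-18, 12, 6]] = 3·[1, -2, -2][3, -2, -1]ᵀ and M₂ = S₀ = [[3, -3, 6], [0, 0, 0], [-6, 6, -12]] = 3·[1, 0, -2][1, -1, 2]ᵀ, so take a₁ = [1, -2, -2], b₁ = [3, -2, -1], a₂ = [1, 0, -2], b₂ = [1, -1, 2].
Each slice is an integer combination of E₁ = a₁b₁ᵀ and E₂ = a₂b₂ᵀ: S₀ = 3·E₂, S₁ = E₁ − E₂, S₂ = E₁ − E₂; reading off coefficients, c₁ = [0, 1, 1] and c₂ = [3, -1, -1].
Hence T = [1, -2, -2] ⊗ [3, -2, -1] ⊗ [0, 1, 1] + [1, 0, -2] ⊗ [1, -1, 2] ⊗ [3, -1, -1], so rank(T) ≤ 2.
These bounds meet, so rank(T) = 2.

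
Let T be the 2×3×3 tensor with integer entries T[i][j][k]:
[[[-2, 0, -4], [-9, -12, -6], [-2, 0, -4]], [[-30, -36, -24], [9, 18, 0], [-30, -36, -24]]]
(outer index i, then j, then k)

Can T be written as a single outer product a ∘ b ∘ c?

The mode-3 unfolding of T (rows indexed by k, columns by (i,j) = (0,0), (0,1), (0,2), (1,0), (1,1), (1,2)) is [[-2, -9, -2, -30, 9, -30], [0, -12, 0, -36, 18, -36], [-4, -6, -4, -24, 0, -24]].
There the 2×2 minor on rows k ∈ {0, 1}, columns (i,j) ∈ {(0,0), (0,1)} is det [[-2, -9], [0, -12]] = 24 ≠ 0, so this unfolding has rank ≥ 2; CP rank is at least every unfolding rank, so rank(T) ≥ 2.
In particular rank(T) ≥ 2 > 1, so T is not rank-1.

No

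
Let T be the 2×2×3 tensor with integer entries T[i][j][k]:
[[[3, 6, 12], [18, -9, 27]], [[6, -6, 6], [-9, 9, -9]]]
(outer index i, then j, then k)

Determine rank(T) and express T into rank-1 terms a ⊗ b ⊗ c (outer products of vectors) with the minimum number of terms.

Lower bound: the mode-3 unfolding of T (rows indexed by k, columns by (i,j) = (0,0), (0,1), (1,0), (1,1)) is [[3, 18, 6, -9], [6, -9, -6, 9], [12, 27, 6, -9]].
There the 2×2 minor on rows k ∈ {0, 1}, columns (i,j) ∈ {(0,0), (0,1)} is det [[3, 18], [6, -9]] = -135 ≠ 0, so this unfolding has rank ≥ 2; CP rank is at least every unfolding rank, so rank(T) ≥ 2. (Unfolding ranks only ever bound the CP rank from below — rank(T) can be strictly larger than all of them — so the matching upper bound has to come from an explicit 2-term decomposition.)
Upper bound — finding two terms. Write S_k = T[:,:,k] for the frontal slices: S₀ = [[3, 18], [6, -9]], S₁ = [[6, -9], [-6, 9]], S₂ = [[12, 27], [6, -9]].
If T = a₁ ⊗ b₁ ⊗ c₁ + a₂ ⊗ b₂ ⊗ c₂ then each S_k = c₁[k]·a₁b₁ᵀ + c₂[k]·a₂b₂ᵀ. S₀ and S₁ are linearly independent, so a₁b₁ᵀ and a₂b₂ᵀ must span the same plane of matrices: they are the rank-1 matrices of the form x·S₀ + y·S₁.
det(x·S₀ + y·S₁) is −135·x² + 135·xy = (-135)·(x − y)(x), vanishing at (x:y) = (1:1) and (0:1).
M₁ = S₀ + S₁ = [[9, 9], [0, 0]] = 9·(1, 0)(1, 1)ᵀ and M₂ = S₁ = [[6, -9], [-6, 9]] = 3·(1, -1)(2, -3)ᵀ, so take a₁ = (1, 0), b₁ = (1, 1), a₂ = (1, -1), b₂ = (2, -3).
Each slice is an integer combination of E₁ = a₁b₁ᵀ and E₂ = a₂b₂ᵀ: S₀ = 9·E₁ − 3·E₂, S₁ = 3·E₂, S₂ = 18·E₁ − 3·E₂; reading off coefficients, c₁ = (9, 0, 18) and c₂ = (-3, 3, -3).
Hence T = (1, 0) ⊗ (1, 1) ⊗ (9, 0, 18) + (1, -1) ⊗ (2, -3) ⊗ (-3, 3, -3), so rank(T) ≤ 2.
These bounds meet, so rank(T) = 2.

rank(T) = 2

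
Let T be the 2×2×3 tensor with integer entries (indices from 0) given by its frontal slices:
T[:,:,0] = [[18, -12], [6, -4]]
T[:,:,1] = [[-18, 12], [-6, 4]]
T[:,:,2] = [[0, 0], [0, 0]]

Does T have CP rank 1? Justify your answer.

Yes

The mode-1 fibre T[:,0,0] = [18, 6] gives a = [3, 1] (primitive direction); the mode-2 fibre T[0,:,0] = [18, -12] gives b = [3, -2]; then c[k] = T[0,0,k] / (a[0]·b[0]) = [18, -18, 0] / 9 = [2, -2, 0].
Expanding [3, 1] ⊗ [3, -2] ⊗ [2, -2, 0] reproduces all 12 entries of T, so T = [3, 1] ⊗ [3, -2] ⊗ [2, -2, 0] and rank(T) ≤ 1.
Equivalently every frontal slice T[:,:,k] is c[k] times the rank-1 matrix [3, 1] ⊗ [3, -2]. So T has rank 1 (it is nonzero).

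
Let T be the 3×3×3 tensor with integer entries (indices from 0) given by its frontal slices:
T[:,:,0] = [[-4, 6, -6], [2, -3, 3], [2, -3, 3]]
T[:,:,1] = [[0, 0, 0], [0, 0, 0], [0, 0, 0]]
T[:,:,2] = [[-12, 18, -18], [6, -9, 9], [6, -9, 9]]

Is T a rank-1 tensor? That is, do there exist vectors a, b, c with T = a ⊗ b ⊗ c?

If T = a ⊗ b ⊗ c then every fibre of T is a multiple of the corresponding factor, so read the factors off the fibres through the nonzero entry T[0,0,0] = -4.
The mode-1 fibre T[:,0,0] = [-4, 2, 2] gives a = [2, -1, -1] (primitive direction); the mode-2 fibre T[0,:,0] = [-4, 6, -6] gives b = [2, -3, 3]; then c[k] = T[0,0,k] / (a[0]·b[0]) = [-4, 0, -12] / 4 = [-1, 0, -3].
Expanding [2, -1, -1] ⊗ [2, -3, 3] ⊗ [-1, 0, -3] reproduces all 27 entries of T, so T = [2, -1, -1] ⊗ [2, -3, 3] ⊗ [-1, 0, -3] and rank(T) ≤ 1.
Equivalently every frontal slice T[:,:,k] is c[k] times the rank-1 matrix [2, -1, -1] ⊗ [2, -3, 3]. So T has rank 1 (it is nonzero).

Yes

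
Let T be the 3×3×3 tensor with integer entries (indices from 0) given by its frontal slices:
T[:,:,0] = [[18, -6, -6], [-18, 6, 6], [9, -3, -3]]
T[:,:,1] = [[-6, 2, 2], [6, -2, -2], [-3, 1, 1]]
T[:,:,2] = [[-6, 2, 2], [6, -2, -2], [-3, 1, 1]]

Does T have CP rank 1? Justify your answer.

If T = a ⊗ b ⊗ c then every fibre of T is a multiple of the corresponding factor, so read the factors off the fibres through the nonzero entry T[0,0,0] = 18.
The mode-1 fibre T[:,0,0] = [18, -18, 9] gives a = (2, -2, 1) (primitive direction); the mode-2 fibre T[0,:,0] = [18, -6, -6] gives b = (3, -1, -1); then c[k] = T[0,0,k] / (a[0]·b[0]) = [18, -6, -6] / 6 = (3, -1, -1).
Expanding (2, -2, 1) ⊗ (3, -1, -1) ⊗ (3, -1, -1) reproduces all 27 entries of T, so T = (2, -2, 1) ⊗ (3, -1, -1) ⊗ (3, -1, -1) and rank(T) ≤ 1.
Equivalently every frontal slice T[:,:,k] is c[k] times the rank-1 matrix (2, -2, 1) ⊗ (3, -1, -1). So T has rank 1 (it is nonzero).

Yes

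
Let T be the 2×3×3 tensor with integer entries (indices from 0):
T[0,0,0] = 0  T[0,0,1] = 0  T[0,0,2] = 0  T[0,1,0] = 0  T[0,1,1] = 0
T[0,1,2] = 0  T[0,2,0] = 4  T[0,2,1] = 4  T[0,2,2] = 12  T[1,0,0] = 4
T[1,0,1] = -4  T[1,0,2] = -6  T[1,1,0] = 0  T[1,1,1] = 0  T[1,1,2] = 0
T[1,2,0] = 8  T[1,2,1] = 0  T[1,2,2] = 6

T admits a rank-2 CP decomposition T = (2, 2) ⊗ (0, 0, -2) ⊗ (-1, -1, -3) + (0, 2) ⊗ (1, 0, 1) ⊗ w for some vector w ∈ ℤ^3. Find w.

Subtract the known terms from T to get the rank-1 residual R = (0, 2) ⊗ (1, 0, 1) ⊗ w, so R[i,j,k] = a[i]·b[j]·w[k]. Pick indices with nonzero a[1]·b[0] = (2)·(1) = 2. Only the fibre through (1,0,·) is needed: R[1,0,:] = T[1,0,:] − Σₗ aₗ[1]bₗ[0]cₗ = [4, -4, -6] − (2)·(0)·(-1, -1, -3) = [4, -4, -6]. Then w[k] = R[1,0,k] / 2 for each k, giving w = [4, -4, -6] / 2 = (2, -2, -3).

w = (2, -2, -3)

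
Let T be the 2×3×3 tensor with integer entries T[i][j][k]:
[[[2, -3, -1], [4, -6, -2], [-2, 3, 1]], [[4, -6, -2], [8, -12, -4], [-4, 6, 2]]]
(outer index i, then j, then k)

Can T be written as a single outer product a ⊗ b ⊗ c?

If T = a ⊗ b ⊗ c then every fibre of T is a multiple of the corresponding factor, so read the factors off the fibres through the nonzero entry T[0,0,0] = 2.
The mode-1 fibre T[:,0,0] = [2, 4] gives a = (1, 2) (primitive direction); the mode-2 fibre T[0,:,0] = [2, 4, -2] gives b = (1, 2, -1); then c[k] = T[0,0,k] / (a[0]·b[0]) = [2, -3, -1] / 1 = (2, -3, -1).
Expanding (1, 2) ⊗ (1, 2, -1) ⊗ (2, -3, -1) reproduces all 18 entries of T, so T = (1, 2) ⊗ (1, 2, -1) ⊗ (2, -3, -1) and rank(T) ≤ 1.
Equivalently every frontal slice T[:,:,k] is c[k] times the rank-1 matrix (1, 2) ⊗ (1, 2, -1). So T has rank 1 (it is nonzero).

Yes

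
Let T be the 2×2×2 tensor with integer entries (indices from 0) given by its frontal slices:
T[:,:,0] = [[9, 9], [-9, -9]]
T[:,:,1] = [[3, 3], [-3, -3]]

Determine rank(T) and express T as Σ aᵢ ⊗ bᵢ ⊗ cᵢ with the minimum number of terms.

rank(T) = 1

Lower bound: T ≠ 0 (e.g. T[0,0,0] = 9), so rank(T) ≥ 1.
Upper bound: if T = a ⊗ b ⊗ c then every fibre of T is a multiple of the corresponding factor, so read the factors off the fibres through the nonzero entry T[0,0,0] = 9.
The mode-1 fibre T[:,0,0] = [9, -9] gives a = [1, -1] (primitive direction); the mode-2 fibre T[0,:,0] = [9, 9] gives b = [1, 1]; then c[k] = T[0,0,k] / (a[0]·b[0]) = [9, 3] / 1 = [9, 3].
Expanding [1, -1] ⊗ [1, 1] ⊗ [9, 3] reproduces all 8 entries of T, so T = [1, -1] ⊗ [1, 1] ⊗ [9, 3] and rank(T) ≤ 1.
These bounds meet, so rank(T) = 1.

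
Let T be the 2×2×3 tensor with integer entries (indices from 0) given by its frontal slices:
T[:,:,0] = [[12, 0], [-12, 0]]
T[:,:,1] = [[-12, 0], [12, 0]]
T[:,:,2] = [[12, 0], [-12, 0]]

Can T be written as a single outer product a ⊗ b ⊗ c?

The mode-1 fibre T[:,0,0] = [12, -12] gives a = (1, -1) (primitive direction); the mode-2 fibre T[0,:,0] = [12, 0] gives b = (1, 0); then c[k] = T[0,0,k] / (a[0]·b[0]) = [12, -12, 12] / 1 = (12, -12, 12).
Expanding (1, -1) ⊗ (1, 0) ⊗ (12, -12, 12) reproduces all 12 entries of T, so T = (1, -1) ⊗ (1, 0) ⊗ (12, -12, 12) and rank(T) ≤ 1.
Equivalently every frontal slice T[:,:,k] is c[k] times the rank-1 matrix (1, -1) ⊗ (1, 0). So T has rank 1 (it is nonzero).

Yes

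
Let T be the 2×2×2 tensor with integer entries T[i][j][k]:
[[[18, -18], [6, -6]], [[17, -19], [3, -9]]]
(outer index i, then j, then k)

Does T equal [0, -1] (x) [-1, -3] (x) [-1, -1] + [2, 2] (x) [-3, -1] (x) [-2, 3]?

Reconstruct entry (0,0,0) from the claimed factors: Σₗ aₗ[0]bₗ[0]cₗ[0] = (0)·(-1)·(-1) + (2)·(-3)·(-2) = 12, but T[0,0,0] = 18. The claim is false.

No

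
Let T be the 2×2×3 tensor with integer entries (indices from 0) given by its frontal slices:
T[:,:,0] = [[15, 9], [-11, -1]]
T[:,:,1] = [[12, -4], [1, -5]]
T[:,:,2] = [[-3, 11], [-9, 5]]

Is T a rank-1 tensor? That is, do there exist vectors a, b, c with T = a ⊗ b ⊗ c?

No

The mode-2 unfolding of T (rows indexed by j, columns by (i,k) = (0,0), (0,1), (0,2), (1,0), (1,1), (1,2)) is [[15, 12, -3, -11, 1, -9], [9, -4, 11, -1, -5, 5]].
There the 2×2 minor on rows j ∈ {0, 1}, columns (i,k) ∈ {(0,0), (0,1)} is det [[15, 12], [9, -4]] = -168 ≠ 0, so this unfolding has rank ≥ 2; CP rank is at least every unfolding rank, so rank(T) ≥ 2.
In particular rank(T) ≥ 2 > 1, so T is not rank-1.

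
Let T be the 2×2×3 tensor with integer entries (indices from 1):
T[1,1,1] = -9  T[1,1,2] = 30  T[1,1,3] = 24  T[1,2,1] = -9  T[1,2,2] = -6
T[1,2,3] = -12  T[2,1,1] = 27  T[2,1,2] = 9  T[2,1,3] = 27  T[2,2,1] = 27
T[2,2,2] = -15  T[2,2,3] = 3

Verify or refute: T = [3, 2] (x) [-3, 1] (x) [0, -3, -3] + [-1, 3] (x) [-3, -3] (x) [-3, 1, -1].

Yes

Reconstruct entrywise from the claimed factors. For example, T[1,2,1] = -9 and Σₗ aₗ[1]bₗ[2]cₗ[1] = (3)·(1)·(0) + (-1)·(-3)·(-3) = -9; checking all 12 entries, every one matches. The claim holds.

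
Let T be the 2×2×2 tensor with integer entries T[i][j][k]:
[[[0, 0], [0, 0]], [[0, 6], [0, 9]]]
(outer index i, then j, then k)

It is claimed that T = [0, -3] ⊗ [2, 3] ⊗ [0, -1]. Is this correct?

Yes

Reconstruct entrywise from the claimed factors. For example, T[1,1,1] = 9 and Σₗ aₗ[1]bₗ[1]cₗ[1] = (-3)·(3)·(-1) = 9; checking all 8 entries, every one matches. The claim holds.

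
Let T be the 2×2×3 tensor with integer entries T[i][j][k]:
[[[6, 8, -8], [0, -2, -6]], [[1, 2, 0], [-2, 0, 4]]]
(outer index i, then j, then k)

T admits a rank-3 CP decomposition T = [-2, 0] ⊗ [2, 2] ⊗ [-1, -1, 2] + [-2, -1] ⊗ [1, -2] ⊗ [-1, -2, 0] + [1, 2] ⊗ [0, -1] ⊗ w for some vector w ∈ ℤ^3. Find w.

Subtract the known terms from T to get the rank-1 residual R = [1, 2] ⊗ [0, -1] ⊗ w, so R[i,j,k] = a[i]·b[j]·w[k]. Pick indices with nonzero a[0]·b[1] = (1)·(-1) = -1. Only the fibre through (0,1,·) is needed: R[0,1,:] = T[0,1,:] − Σₗ aₗ[0]bₗ[1]cₗ = [0, -2, -6] − (-2)·(2)·[-1, -1, 2] − (-2)·(-2)·[-1, -2, 0] = [0, 2, 2]. Then w[k] = R[0,1,k] / -1 for each k, giving w = [0, 2, 2] / -1 = [0, -2, -2].

w = [0, -2, -2]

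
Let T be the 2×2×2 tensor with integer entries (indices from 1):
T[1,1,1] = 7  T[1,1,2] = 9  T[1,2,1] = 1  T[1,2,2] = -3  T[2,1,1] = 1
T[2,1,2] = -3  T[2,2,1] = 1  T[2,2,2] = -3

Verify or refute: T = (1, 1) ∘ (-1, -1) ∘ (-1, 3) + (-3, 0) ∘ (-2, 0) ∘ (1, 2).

Yes

Reconstruct entrywise from the claimed factors. For example, T[2,1,2] = -3 and Σₗ aₗ[2]bₗ[1]cₗ[2] = (1)·(-1)·(3) + (0)·(-2)·(2) = -3; checking all 8 entries, every one matches. The claim holds.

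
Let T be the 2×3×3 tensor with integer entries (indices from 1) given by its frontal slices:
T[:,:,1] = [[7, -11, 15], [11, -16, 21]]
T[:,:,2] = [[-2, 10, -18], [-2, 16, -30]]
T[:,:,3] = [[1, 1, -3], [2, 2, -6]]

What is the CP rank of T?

2

Lower bound: the mode-3 unfolding of T (rows indexed by k, columns by (i,j) = (1,1), (1,2), (1,3), (2,1), (2,2), (2,3)) is [[7, -11, 15, 11, -16, 21], [-2, 10, -18, -2, 16, -30], [1, 1, -3, 2, 2, -6]].
There the 2×2 minor on rows k ∈ {1, 2}, columns (i,j) ∈ {(1,1), (1,2)} is det [[7, -11], [-2, 10]] = 48 ≠ 0, so this unfolding has rank ≥ 2; CP rank is at least every unfolding rank, so rank(T) ≥ 2. (Unfolding ranks only ever bound the CP rank from below — rank(T) can be strictly larger than all of them — so the matching upper bound has to come from an explicit 2-term decomposition.)
Upper bound — finding two terms. Write S_k = T[:,:,k] for the frontal slices: S₁ = [[7, -11, 15], [11, -16, 21]], S₂ = [[-2, 10, -18], [-2, 16, -30]], S₃ = [[1, 1, -3], [2, 2, -6]].
If T = a₁ ⊗ b₁ ⊗ c₁ + a₂ ⊗ b₂ ⊗ c₂ then each S_k = c₁[k]·a₁b₁ᵀ + c₂[k]·a₂b₂ᵀ. S₁ and S₂ are linearly independent, so a₁b₁ᵀ and a₂b₂ᵀ must span the same plane of matrices: they are the rank-1 matrices of the form x·S₁ + y·S₂.
The 2×2 minor of x·S₁ + y·S₂ on rows {1,2}, columns {1,2} is 9·x² + 12·xy − 12·y² = 3·(3·x − 2·y)(x + 2·y), vanishing at (x:y) = (2:3) and (2:-1).
M₁ = 2·S₁ + 3·S₂ = [[8, 8, -24], [16, 16, -48]] = 8·[1, 2][1, 1, -3]ᵀ and M₂ = 2·S₁ − S₂ = [[16, -32, 48], [24, -48, 72]] = 8·[2, 3][1, -2, 3]ᵀ, so take a₁ = [1, 2], b₁ = [1, 1, -3], a₂ = [2, 3], b₂ = [1, -2, 3].
Each slice is an integer combination of E₁ = a₁b₁ᵀ and E₂ = a₂b₂ᵀ: S₁ = E₁ + 3·E₂, S₂ = 2·E₁ − 2·E₂, S₃ = E₁; reading off coefficients, c₁ = [1, 2, 1] and c₂ = [3, -2, 0].
Hence T = [1, 2] ⊗ [1, 1, -3] ⊗ [1, 2, 1] + [2, 3] ⊗ [1, -2, 3] ⊗ [3, -2, 0], so rank(T) ≤ 2.
These bounds meet, so rank(T) = 2.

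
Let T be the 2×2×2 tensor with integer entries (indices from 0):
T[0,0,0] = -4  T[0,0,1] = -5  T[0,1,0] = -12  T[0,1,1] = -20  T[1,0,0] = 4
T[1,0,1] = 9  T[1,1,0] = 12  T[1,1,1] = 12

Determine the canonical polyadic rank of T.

2

Lower bound: the mode-2 unfolding of T (rows indexed by j, columns by (i,k) = (0,0), (0,1), (1,0), (1,1)) is [[-4, -5, 4, 9], [-12, -20, 12, 12]].
There the 2×2 minor on rows j ∈ {0, 1}, columns (i,k) ∈ {(0,0), (0,1)} is det [[-4, -5], [-12, -20]] = 20 ≠ 0, so this unfolding has rank ≥ 2; CP rank is at least every unfolding rank, so rank(T) ≥ 2. (Unfolding ranks only ever bound the CP rank from below — rank(T) can be strictly larger than all of them — so the matching upper bound has to come from an explicit 2-term decomposition.)
Upper bound — finding two terms. Write S_k = T[:,:,k] for the frontal slices: S₀ = [[-4, -12], [4, 12]], S₁ = [[-5, -20], [9, 12]].
If T = a₁ ⊗ b₁ ⊗ c₁ + a₂ ⊗ b₂ ⊗ c₂ then each S_k = c₁[k]·a₁b₁ᵀ + c₂[k]·a₂b₂ᵀ. S₀ and S₁ are linearly independent, so a₁b₁ᵀ and a₂b₂ᵀ must span the same plane of matrices: they are the rank-1 matrices of the form x·S₀ + y·S₁.
det(x·S₀ + y·S₁) is 80·xy + 120·y² = 40·(2·x + 3·y)(y), vanishing at (x:y) = (3:-2) and (1:0).
M₁ = 3·S₀ − 2·S₁ = [[-2, 4], [-6, 12]] = (-2)·(1, 3)(1, -2)ᵀ and M₂ = S₀ = [[-4, -12], [4, 12]] = (-4)·(1, -1)(1, 3)ᵀ, so take a₁ = (1, 3), b₁ = (1, -2), a₂ = (1, -1), b₂ = (1, 3).
Each slice is an integer combination of E₁ = a₁b₁ᵀ and E₂ = a₂b₂ᵀ: S₀ = −4·E₂, S₁ = E₁ − 6·E₂; reading off coefficients, c₁ = (0, 1) and c₂ = (-4, -6).
Hence T = (1, 3) ⊗ (1, -2) ⊗ (0, 1) + (1, -1) ⊗ (1, 3) ⊗ (-4, -6), so rank(T) ≤ 2.
These bounds meet, so rank(T) = 2.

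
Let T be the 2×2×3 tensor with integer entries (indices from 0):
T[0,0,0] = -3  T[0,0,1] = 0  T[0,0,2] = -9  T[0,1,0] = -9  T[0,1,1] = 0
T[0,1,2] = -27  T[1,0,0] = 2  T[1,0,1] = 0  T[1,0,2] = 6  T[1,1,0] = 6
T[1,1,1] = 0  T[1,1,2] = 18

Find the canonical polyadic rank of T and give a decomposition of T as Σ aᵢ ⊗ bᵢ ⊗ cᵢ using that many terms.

rank(T) = 1

Lower bound: T ≠ 0 (e.g. T[0,0,0] = -3), so rank(T) ≥ 1.
Upper bound: if T = a ⊗ b ⊗ c then every fibre of T is a multiple of the corresponding factor, so read the factors off the fibres through the nonzero entry T[0,0,0] = -3.
The mode-1 fibre T[:,0,0] = [-3, 2] gives a = (3, -2) (primitive direction); the mode-2 fibre T[0,:,0] = [-3, -9] gives b = (1, 3); then c[k] = T[0,0,k] / (a[0]·b[0]) = [-3, 0, -9] / 3 = (-1, 0, -3).
Expanding (3, -2) ⊗ (1, 3) ⊗ (-1, 0, -3) reproduces all 12 entries of T, so T = (3, -2) ⊗ (1, 3) ⊗ (-1, 0, -3) and rank(T) ≤ 1.
These bounds meet, so rank(T) = 1.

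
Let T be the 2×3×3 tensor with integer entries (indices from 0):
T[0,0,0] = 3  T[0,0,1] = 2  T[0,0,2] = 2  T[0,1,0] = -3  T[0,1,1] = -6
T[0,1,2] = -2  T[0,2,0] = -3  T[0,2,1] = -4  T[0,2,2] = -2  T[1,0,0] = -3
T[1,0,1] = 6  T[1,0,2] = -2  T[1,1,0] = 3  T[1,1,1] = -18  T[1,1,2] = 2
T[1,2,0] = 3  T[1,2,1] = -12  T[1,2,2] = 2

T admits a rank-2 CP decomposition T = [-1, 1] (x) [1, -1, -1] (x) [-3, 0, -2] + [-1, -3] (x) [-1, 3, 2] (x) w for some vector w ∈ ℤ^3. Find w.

w = [0, 2, 0]

Subtract the known terms from T to get the rank-1 residual R = [-1, -3] (x) [-1, 3, 2] (x) w, so R[i,j,k] = a[i]·b[j]·w[k]. Pick indices with nonzero a[0]·b[0] = (-1)·(-1) = 1. Only the fibre through (0,0,·) is needed: R[0,0,:] = T[0,0,:] − Σₗ aₗ[0]bₗ[0]cₗ = [3, 2, 2] − (-1)·(1)·[-3, 0, -2] = [0, 2, 0]. Then w[k] = R[0,0,k] / 1 for each k, giving w = [0, 2, 0] / 1 = [0, 2, 0].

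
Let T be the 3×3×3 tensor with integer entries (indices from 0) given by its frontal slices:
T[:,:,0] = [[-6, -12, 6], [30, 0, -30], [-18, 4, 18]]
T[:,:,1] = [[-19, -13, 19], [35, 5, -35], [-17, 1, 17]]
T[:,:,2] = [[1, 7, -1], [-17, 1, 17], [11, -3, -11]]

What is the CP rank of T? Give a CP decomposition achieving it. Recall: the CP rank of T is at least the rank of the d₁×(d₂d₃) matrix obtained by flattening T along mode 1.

Lower bound: the mode-3 unfolding of T (rows indexed by k, columns by (i,j) = (0,0), (0,1), (0,2), (1,0), (1,1), (1,2), (2,0), (2,1), (2,2)) is [[-6, -12, 6, 30, 0, -30, -18, 4, 18], [-19, -13, 19, 35, 5, -35, -17, 1, 17], [1, 7, -1, -17, 1, 17, 11, -3, -11]].
There the 2×2 minor on rows k ∈ {0, 1}, columns (i,j) ∈ {(0,0), (0,1)} is det [[-6, -12], [-19, -13]] = -150 ≠ 0, so this unfolding has rank ≥ 2; CP rank is at least every unfolding rank, so rank(T) ≥ 2. (Unfolding ranks only ever bound the CP rank from below — rank(T) can be strictly larger than all of them — so the matching upper bound has to come from an explicit 2-term decomposition.)
Upper bound — finding two terms. Write S_k = T[:,:,k] for the frontal slices: S₀ = [[-6, -12, 6], [30, 0, -30], [-18, 4, 18]], S₁ = [[-19, -13, 19], [35, 5, -35], [-17, 1, 17]], S₂ = [[1, 7, -1], [-17, 1, 17], [11, -3, -11]].
If T = a₁ ∘ b₁ ∘ c₁ + a₂ ∘ b₂ ∘ c₂ then each S_k = c₁[k]·a₁b₁ᵀ + c₂[k]·a₂b₂ᵀ. S₀ and S₁ are linearly independent, so a₁b₁ᵀ and a₂b₂ᵀ must span the same plane of matrices: they are the rank-1 matrices of the form x·S₀ + y·S₁.
The 2×2 minor of x·S₀ + y·S₁ on rows {0,1}, columns {0,1} is 360·x² + 780·xy + 360·y² = 60·(2·x + 3·y)(3·x + 2·y), vanishing at (x:y) = (3:-2) and (2:-3).
M₁ = 3·S₀ − 2·S₁ = [[20, -10, -20], [20, -10, -20], [-20, 10, 20]] = 10·[1, 1, -1][2, -1, -2]ᵀ and M₂ = 2·S₀ − 3·S₁ = [[45, 15, -45], [-45, -15, 45], [15, 5, -15]] = 5·[3, -3, 1][3, 1, -3]ᵀ, so take a₁ = [1, 1, -1], b₁ = [2, -1, -2], a₂ = [3, -3, 1], b₂ = [3, 1, -3].
Each slice is an integer combination of E₁ = a₁b₁ᵀ and E₂ = a₂b₂ᵀ: S₀ = 6·E₁ − 2·E₂, S₁ = 4·E₁ − 3·E₂, S₂ = −4·E₁ + E₂; reading off coefficients, c₁ = [6, 4, -4] and c₂ = [-2, -3, 1].
Hence T = [1, 1, -1] ∘ [2, -1, -2] ∘ [6, 4, -4] + [3, -3, 1] ∘ [3, 1, -3] ∘ [-2, -3, 1], so rank(T) ≤ 2.
These bounds meet, so rank(T) = 2.

rank(T) = 2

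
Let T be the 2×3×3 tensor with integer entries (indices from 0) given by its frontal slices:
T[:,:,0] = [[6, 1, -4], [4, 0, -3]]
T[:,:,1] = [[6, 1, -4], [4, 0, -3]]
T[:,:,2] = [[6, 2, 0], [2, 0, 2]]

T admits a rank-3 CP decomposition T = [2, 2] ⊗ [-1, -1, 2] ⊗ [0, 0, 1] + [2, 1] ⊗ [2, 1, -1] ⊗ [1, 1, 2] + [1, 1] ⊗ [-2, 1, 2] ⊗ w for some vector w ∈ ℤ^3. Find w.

Subtract the known terms from T to get the rank-1 residual R = [1, 1] ⊗ [-2, 1, 2] ⊗ w, so R[i,j,k] = a[i]·b[j]·w[k]. Pick indices with nonzero a[0]·b[0] = (1)·(-2) = -2. Only the fibre through (0,0,·) is needed: R[0,0,:] = T[0,0,:] − Σₗ aₗ[0]bₗ[0]cₗ = [6, 6, 6] − (2)·(-1)·[0, 0, 1] − (2)·(2)·[1, 1, 2] = [2, 2, 0]. Then w[k] = R[0,0,k] / -2 for each k, giving w = [2, 2, 0] / -2 = [-1, -1, 0].

w = [-1, -1, 0]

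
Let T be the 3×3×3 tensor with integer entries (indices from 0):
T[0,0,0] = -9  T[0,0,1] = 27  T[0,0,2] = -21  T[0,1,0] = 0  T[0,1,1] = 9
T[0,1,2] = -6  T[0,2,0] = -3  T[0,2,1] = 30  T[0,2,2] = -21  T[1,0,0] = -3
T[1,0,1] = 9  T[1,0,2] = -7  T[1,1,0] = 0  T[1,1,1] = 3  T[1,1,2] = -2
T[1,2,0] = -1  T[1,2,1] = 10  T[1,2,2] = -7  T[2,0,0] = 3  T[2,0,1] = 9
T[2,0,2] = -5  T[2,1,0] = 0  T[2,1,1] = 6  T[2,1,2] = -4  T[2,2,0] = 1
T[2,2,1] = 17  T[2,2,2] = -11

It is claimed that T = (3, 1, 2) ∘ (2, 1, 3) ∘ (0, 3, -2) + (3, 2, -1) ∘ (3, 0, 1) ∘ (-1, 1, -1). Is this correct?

Reconstruct entry (1,0,0) from the claimed factors: Σₗ aₗ[1]bₗ[0]cₗ[0] = (1)·(2)·(0) + (2)·(3)·(-1) = -6, but T[1,0,0] = -3. The claim is false.

No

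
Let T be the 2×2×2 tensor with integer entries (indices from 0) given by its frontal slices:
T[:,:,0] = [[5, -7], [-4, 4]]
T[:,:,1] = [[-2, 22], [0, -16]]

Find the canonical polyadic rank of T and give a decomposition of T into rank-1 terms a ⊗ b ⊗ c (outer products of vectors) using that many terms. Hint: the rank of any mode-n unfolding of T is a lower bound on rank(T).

Lower bound: the mode-3 unfolding of T (rows indexed by k, columns by (i,j) = (0,0), (0,1), (1,0), (1,1)) is [[5, -7, -4, 4], [-2, 22, 0, -16]].
There the 2×2 minor on rows k ∈ {0, 1}, columns (i,j) ∈ {(0,0), (0,1)} is det [[5, -7], [-2, 22]] = 96 ≠ 0, so this unfolding has rank ≥ 2; CP rank is at least every unfolding rank, so rank(T) ≥ 2. (Flattening ranks never certify an upper bound on CP rank; for that we must actually write T with 2 rank-1 terms.)
Upper bound — finding two terms. Write S_k = T[:,:,k] for the frontal slices: S₀ = [[5, -7], [-4, 4]], S₁ = [[-2, 22], [0, -16]].
If T = a₁ ⊗ b₁ ⊗ c₁ + a₂ ⊗ b₂ ⊗ c₂ then each S_k = c₁[k]·a₁b₁ᵀ + c₂[k]·a₂b₂ᵀ. S₀ and S₁ are linearly independent, so a₁b₁ᵀ and a₂b₂ᵀ must span the same plane of matrices: they are the rank-1 matrices of the form x·S₀ + y·S₁.
det(x·S₀ + y·S₁) is −8·x² + 32·y² = (-8)·(x − 2·y)(x + 2·y), vanishing at (x:y) = (2:1) and (2:-1).
M₁ = 2·S₀ + S₁ = [[8, 8], [-8, -8]] = 8·[1, -1][1, 1]ᵀ and M₂ = 2·S₀ − S₁ = [[12, -36], [-8, 24]] = 4·[3, -2][1, -3]ᵀ, so take a₁ = [1, -1], b₁ = [1, 1], a₂ = [3, -2], b₂ = [1, -3].
Each slice is an integer combination of E₁ = a₁b₁ᵀ and E₂ = a₂b₂ᵀ: S₀ = 2·E₁ + E₂, S₁ = 4·E₁ − 2·E₂; reading off coefficients, c₁ = [2, 4] and c₂ = [1, -2].
Hence T = [1, -1] ⊗ [1, 1] ⊗ [2, 4] + [3, -2] ⊗ [1, -3] ⊗ [1, -2], so rank(T) ≤ 2.
These bounds meet, so rank(T) = 2.

rank(T) = 2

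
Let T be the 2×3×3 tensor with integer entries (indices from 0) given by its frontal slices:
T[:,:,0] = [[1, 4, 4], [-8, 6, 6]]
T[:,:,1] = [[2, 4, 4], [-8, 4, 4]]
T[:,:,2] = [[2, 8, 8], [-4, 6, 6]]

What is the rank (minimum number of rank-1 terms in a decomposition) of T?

Lower bound: the mode-3 unfolding of T (rows indexed by k, columns by (i,j) = (0,0), (0,1), (0,2), (1,0), (1,1), (1,2)) is [[1, 4, 4, -8, 6, 6], [2, 4, 4, -8, 4, 4], [2, 8, 8, -4, 6, 6]].
There the 3×3 minor on rows k ∈ {0, 1, 2}, columns (i,j) ∈ {(0,0), (0,1), (1,0)} is det [[1, 4, -8], [2, 4, -8], [2, 8, -4]] = -48 ≠ 0, so this unfolding has rank ≥ 3; CP rank is at least every unfolding rank, so rank(T) ≥ 3. (Unfolding ranks only ever bound the CP rank from below — rank(T) can be strictly larger than all of them — so the matching upper bound has to come from an explicit 3-term decomposition.)
Upper bound: T is a sum of 3 rank-1 terms, T = (0, 1) ⊗ (2, -1, -1) ⊗ (-4, -4, -2) + (1, 0) ⊗ (1, 2, 2) ⊗ (1, 2, 2) + (1, 1) ⊗ (0, 1, 1) ⊗ (2, 0, 4) (one valid choice — decompositions are not unique — normalised so each a, b is primitive with positive first nonzero entry; check it by expanding all entries), so rank(T) ≤ 3.
These bounds meet, so rank(T) = 3.
Check entry T[0,2,2] = 8: (0)·(-1)·(-2) + (1)·(2)·(2) + (1)·(1)·(4) = 8.

3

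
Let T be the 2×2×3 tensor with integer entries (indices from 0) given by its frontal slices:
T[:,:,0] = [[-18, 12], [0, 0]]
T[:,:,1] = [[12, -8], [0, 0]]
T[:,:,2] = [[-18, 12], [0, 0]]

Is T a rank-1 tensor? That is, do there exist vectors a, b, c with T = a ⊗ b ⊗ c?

If T = a ⊗ b ⊗ c then every fibre of T is a multiple of the corresponding factor, so read the factors off the fibres through the nonzero entry T[0,0,0] = -18.
The mode-1 fibre T[:,0,0] = [-18, 0] gives a = [1, 0] (primitive direction); the mode-2 fibre T[0,:,0] = [-18, 12] gives b = [3, -2]; then c[k] = T[0,0,k] / (a[0]·b[0]) = [-18, 12, -18] / 3 = [-6, 4, -6].
Expanding [1, 0] ⊗ [3, -2] ⊗ [-6, 4, -6] reproduces all 12 entries of T, so T = [1, 0] ⊗ [3, -2] ⊗ [-6, 4, -6] and rank(T) ≤ 1.
Equivalently every frontal slice T[:,:,k] is c[k] times the rank-1 matrix [1, 0] ⊗ [3, -2]. So T has rank 1 (it is nonzero).

Yes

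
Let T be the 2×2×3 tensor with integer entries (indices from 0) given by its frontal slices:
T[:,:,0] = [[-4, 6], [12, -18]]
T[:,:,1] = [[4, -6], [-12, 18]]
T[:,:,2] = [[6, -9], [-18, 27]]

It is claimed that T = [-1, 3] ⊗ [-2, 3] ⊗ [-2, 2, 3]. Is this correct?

Yes

Reconstruct entrywise from the claimed factors. For example, T[0,0,1] = 4 and Σₗ aₗ[0]bₗ[0]cₗ[1] = (-1)·(-2)·(2) = 4; checking all 12 entries, every one matches. The claim holds.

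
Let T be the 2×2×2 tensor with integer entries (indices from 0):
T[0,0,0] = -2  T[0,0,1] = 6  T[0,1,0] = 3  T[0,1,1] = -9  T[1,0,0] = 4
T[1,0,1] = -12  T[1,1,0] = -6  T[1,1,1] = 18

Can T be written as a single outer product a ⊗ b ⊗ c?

Yes

If T = a ⊗ b ⊗ c then every fibre of T is a multiple of the corresponding factor, so read the factors off the fibres through the nonzero entry T[0,0,0] = -2.
The mode-1 fibre T[:,0,0] = [-2, 4] gives a = (1, -2) (primitive direction); the mode-2 fibre T[0,:,0] = [-2, 3] gives b = (2, -3); then c[k] = T[0,0,k] / (a[0]·b[0]) = [-2, 6] / 2 = (-1, 3).
Expanding (1, -2) ⊗ (2, -3) ⊗ (-1, 3) reproduces all 8 entries of T, so T = (1, -2) ⊗ (2, -3) ⊗ (-1, 3) and rank(T) ≤ 1.
Equivalently every frontal slice T[:,:,k] is c[k] times the rank-1 matrix (1, -2) ⊗ (2, -3). So T has rank 1 (it is nonzero).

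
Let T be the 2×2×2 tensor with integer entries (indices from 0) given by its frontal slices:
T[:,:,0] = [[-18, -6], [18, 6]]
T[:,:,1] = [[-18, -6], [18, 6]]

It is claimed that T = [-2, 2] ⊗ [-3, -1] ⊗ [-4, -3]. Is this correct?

Reconstruct entry (0,0,0) from the claimed factors: Σₗ aₗ[0]bₗ[0]cₗ[0] = (-2)·(-3)·(-4) = -24, but T[0,0,0] = -18. The claim is false.

No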